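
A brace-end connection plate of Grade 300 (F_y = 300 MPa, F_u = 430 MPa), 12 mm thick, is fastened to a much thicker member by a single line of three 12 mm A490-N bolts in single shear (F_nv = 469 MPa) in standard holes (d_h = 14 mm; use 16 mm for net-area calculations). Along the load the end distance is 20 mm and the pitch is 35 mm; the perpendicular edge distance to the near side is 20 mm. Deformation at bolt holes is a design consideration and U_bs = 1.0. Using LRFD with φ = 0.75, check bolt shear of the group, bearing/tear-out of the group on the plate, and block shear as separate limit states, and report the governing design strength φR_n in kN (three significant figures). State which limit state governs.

Bolt shear: A_b = π·12²/4 = 113.1 mm²; R_n = 469 × 113.1 × 3 × 1 / 1000 = 159.1 kN → 0.75 × 159.1 = 119 kN.
Bearing: edge l_c = 13, r_n = 80.5 kN; interior l_c = 21, r_n = 130 kN; R_n = 80.5 + 2·130 = 340.6 kN → 255 kN.
Block shear: A_gv = 1080, A_nv = 600, A_nt = 144 mm²; R_n = min(0.6F_uA_nv, 0.6F_yA_gv) + U_bs·F_u·A_nt = 216.7 kN → 163 kN.
Bolt shear governs: 119 kN.

119 kN (bolt shear governs)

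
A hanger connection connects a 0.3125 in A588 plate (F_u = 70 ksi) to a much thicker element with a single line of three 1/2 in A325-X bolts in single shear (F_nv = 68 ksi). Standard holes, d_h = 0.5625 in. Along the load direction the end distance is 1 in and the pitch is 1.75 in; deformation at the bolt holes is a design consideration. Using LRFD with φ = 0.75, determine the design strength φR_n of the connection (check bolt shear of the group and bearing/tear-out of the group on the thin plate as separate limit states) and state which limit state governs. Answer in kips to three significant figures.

Bolt shear: A_b = π·0.5²/4 = 0.1963 in²; R_n = 68 × 0.1963 × 3 × 1 = 40.06 kips → 0.75 × 40.06 = 30 kips.
Bearing (1.2 l_c t F_u ≤ 2.4 d t F_u): upper limit = 2.4·0.5·0.3125·70 = 26.25 kips.
  Edge l_c = 1 − 0.5625/2 = 0.7188 → r_n = 18.87 kips; interior l_c = 1.75 − 0.5625 = 1.188 → r_n = 26.25 kips.
  R_n,bearing = 1·18.87 + 2·26.25 = 71.37 kips → 0.75 × 71.37 = 53.5 kips.
Bolt shear governs: 30 kips.

30 kips (bolt shear governs)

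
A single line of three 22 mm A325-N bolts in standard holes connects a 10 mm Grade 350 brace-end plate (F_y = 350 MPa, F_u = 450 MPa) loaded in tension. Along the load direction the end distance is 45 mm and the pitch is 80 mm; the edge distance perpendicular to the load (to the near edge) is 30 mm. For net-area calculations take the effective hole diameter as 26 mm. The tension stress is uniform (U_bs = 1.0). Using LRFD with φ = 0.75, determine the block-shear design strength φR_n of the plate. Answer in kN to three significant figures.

341 kN

Shear plane L_v = 45 + 2·80 = 205 mm; A_gv = 205 × 10 = 2050 mm².
A_nv = (205 − 2.5·26) × 10 = 1400 mm².
A_nt = (30 − 0.5·26) × 10 = 170 mm².
0.6 F_u A_nv = 378 kN; 0.6 F_y A_gv = 430.5 kN → shear rupture governs the shear term.
R_n = 378 + 1.0 × 450 × 170 / 1000 = 454.5 kN.
Design strength φR_n = 0.75 × 454.5 = 341 kN.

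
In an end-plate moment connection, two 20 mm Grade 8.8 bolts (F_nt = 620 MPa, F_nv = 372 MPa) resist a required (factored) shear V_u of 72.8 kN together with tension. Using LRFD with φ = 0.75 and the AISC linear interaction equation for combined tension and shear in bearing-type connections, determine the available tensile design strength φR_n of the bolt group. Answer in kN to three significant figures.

A_b = π·20²/4 = 314.2 mm²; f_rv = 72.8 × 1000 / (2 × 314.2) = 115.9 MPa.
F'_nt = 1.3 F_nt − (F_nt / φF_nv) f_rv = 1.3·620 − (620/(0.75·372))·115.9 = 548.5 MPa, capped at F_nt → F'_nt = 548.5 MPa.
R_n = F'_nt · A_b · n = 548.5 × 314.2 × 2 / 1000 = 344.6 kN.
Design strength φR_n = 0.75 × 344.6 = 258 kN.

258 kN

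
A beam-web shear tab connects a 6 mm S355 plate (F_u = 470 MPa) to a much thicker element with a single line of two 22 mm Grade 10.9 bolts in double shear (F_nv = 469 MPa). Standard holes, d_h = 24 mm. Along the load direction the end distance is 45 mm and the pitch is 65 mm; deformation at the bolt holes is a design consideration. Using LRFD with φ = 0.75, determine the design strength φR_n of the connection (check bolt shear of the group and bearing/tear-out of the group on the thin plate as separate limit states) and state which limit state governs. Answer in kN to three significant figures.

Bolt shear: A_b = π·22²/4 = 380.1 mm²; R_n = 469 × 380.1 × 2 × 2 / 1000 = 713.1 kN → 0.75 × 713.1 = 535 kN.
Bearing (1.2 l_c t F_u ≤ 2.4 d t F_u): upper limit = 2.4·22·6·470 / 1000 = 148.9 kN.
  Edge l_c = 45 − 24/2 = 33 → r_n = 111.7 kN; interior l_c = 65 − 24 = 41 → r_n = 138.7 kN.
  R_n,bearing = 1·111.7 + 1·138.7 = 250.4 kN → 0.75 × 250.4 = 188 kN.
Bearing governs: 188 kN.

188 kN (bearing governs)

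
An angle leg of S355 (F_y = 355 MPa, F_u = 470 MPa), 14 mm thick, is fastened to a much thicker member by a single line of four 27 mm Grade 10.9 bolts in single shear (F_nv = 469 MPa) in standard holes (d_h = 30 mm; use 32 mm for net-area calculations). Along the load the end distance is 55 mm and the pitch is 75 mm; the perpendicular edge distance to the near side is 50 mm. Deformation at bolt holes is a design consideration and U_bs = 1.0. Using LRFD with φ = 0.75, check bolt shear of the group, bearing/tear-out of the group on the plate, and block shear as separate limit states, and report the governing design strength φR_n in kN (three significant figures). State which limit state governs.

665 kN (block shear governs)

Bolt shear: A_b = π·27²/4 = 572.6 mm²; R_n = 469 × 572.6 × 4 × 1 / 1000 = 1074 kN → 0.75 × 1074 = 806 kN.
Bearing: edge l_c = 40, r_n = 315.8 kN; interior l_c = 45, r_n = 355.3 kN; R_n = 315.8 + 3·355.3 = 1382 kN → 1040 kN.
Block shear: A_gv = 3920, A_nv = 2352, A_nt = 476 mm²; R_n = min(0.6F_uA_nv, 0.6F_yA_gv) + U_bs·F_u·A_nt = 887 kN → 665 kN.
Block shear governs: 665 kN.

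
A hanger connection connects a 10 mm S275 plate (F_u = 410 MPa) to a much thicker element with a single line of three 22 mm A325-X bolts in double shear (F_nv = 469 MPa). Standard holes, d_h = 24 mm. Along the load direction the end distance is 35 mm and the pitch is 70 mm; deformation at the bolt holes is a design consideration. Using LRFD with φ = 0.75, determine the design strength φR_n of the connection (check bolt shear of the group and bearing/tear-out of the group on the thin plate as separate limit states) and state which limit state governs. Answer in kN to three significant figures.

410 kN (bearing governs)

Bolt shear: A_b = π·22²/4 = 380.1 mm²; R_n = 469 × 380.1 × 3 × 2 / 1000 = 1070 kN → 0.75 × 1070 = 802 kN.
Bearing (1.2 l_c t F_u ≤ 2.4 d t F_u): upper limit = 2.4·22·10·410 / 1000 = 216.5 kN.
  Edge l_c = 35 − 24/2 = 23 → r_n = 113.2 kN; interior l_c = 70 − 24 = 46 → r_n = 216.5 kN.
  R_n,bearing = 1·113.2 + 2·216.5 = 546.1 kN → 0.75 × 546.1 = 410 kN.
Bearing governs: 410 kN.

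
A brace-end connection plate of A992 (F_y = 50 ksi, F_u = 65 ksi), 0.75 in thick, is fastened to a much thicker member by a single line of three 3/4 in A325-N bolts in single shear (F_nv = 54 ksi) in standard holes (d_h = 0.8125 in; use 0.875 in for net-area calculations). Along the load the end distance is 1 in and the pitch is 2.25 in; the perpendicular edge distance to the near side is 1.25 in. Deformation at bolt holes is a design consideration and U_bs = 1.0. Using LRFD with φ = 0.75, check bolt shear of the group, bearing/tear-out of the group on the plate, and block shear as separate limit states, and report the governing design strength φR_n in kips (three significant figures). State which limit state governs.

53.7 kips (bolt shear governs)

Bolt shear: A_b = π·0.75²/4 = 0.4418 in²; R_n = 54 × 0.4418 × 3 × 1 = 71.57 kips → 0.75 × 71.57 = 53.7 kips.
Bearing: edge l_c = 0.5938, r_n = 34.73 kips; interior l_c = 1.438, r_n = 84.09 kips; R_n = 34.73 + 2·84.09 = 202.9 kips → 152 kips.
Block shear: A_gv = 4.125, A_nv = 2.484, A_nt = 0.6094 in²; R_n = min(0.6F_uA_nv, 0.6F_yA_gv) + U_bs·F_u·A_nt = 136.5 kips → 102 kips.
Bolt shear governs: 53.7 kips.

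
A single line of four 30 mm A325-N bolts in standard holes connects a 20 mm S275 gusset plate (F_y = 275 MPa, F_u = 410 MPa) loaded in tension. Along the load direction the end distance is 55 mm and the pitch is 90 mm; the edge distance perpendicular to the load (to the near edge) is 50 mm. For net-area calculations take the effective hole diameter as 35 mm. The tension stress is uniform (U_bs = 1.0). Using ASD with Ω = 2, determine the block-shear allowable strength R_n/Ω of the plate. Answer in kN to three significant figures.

Shear plane L_v = 55 + 3·90 = 325 mm; A_gv = 325 × 20 = 6500 mm².
A_nv = (325 − 3.5·35) × 20 = 4050 mm².
A_nt = (50 − 0.5·35) × 20 = 650 mm².
0.6 F_u A_nv = 996.3 kN; 0.6 F_y A_gv = 1072 kN → shear rupture governs the shear term.
R_n = 996.3 + 1.0 × 410 × 650 / 1000 = 1263 kN.
Allowable strength R_n/Ω = 1263 / 2 = 631 kN.

631 kN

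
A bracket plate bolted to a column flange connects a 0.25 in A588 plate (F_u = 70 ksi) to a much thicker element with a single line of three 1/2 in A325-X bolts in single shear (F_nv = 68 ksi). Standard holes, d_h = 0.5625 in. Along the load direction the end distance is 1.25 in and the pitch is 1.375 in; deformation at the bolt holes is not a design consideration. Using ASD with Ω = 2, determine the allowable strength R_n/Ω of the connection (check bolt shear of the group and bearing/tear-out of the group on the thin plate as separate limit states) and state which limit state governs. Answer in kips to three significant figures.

Bolt shear: A_b = π·0.5²/4 = 0.1963 in²; R_n = 68 × 0.1963 × 3 × 1 = 40.06 kips → 40.06 / 2 = 20 kips.
Bearing (1.5 l_c t F_u ≤ 3.0 d t F_u): upper limit = 3.0·0.5·0.25·70 = 26.25 kips.
  Edge l_c = 1.25 − 0.5625/2 = 0.9688 → r_n = 25.43 kips; interior l_c = 1.375 − 0.5625 = 0.8125 → r_n = 21.33 kips.
  R_n,bearing = 1·25.43 + 2·21.33 = 68.09 kips → 68.09 / 2 = 34 kips.
Bolt shear governs: 20 kips.

20 kips (bolt shear governs)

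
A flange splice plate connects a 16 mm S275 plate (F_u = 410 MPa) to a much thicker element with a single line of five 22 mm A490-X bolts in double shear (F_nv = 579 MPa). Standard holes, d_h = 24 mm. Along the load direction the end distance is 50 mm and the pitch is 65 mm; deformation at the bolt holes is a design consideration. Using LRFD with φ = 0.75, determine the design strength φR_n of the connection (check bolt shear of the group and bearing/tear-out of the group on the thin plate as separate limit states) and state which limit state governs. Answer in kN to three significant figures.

1190 kN (bearing governs)

Bolt shear: A_b = π·22²/4 = 380.1 mm²; R_n = 579 × 380.1 × 5 × 2 / 1000 = 2201 kN → 0.75 × 2201 = 1650 kN.
Bearing (1.2 l_c t F_u ≤ 2.4 d t F_u): upper limit = 2.4·22·16·410 / 1000 = 346.4 kN.
  Edge l_c = 50 − 24/2 = 38 → r_n = 299.1 kN; interior l_c = 65 − 24 = 41 → r_n = 322.8 kN.
  R_n,bearing = 1·299.1 + 4·322.8 = 1590 kN → 0.75 × 1590 = 1190 kN.
Bearing governs: 1190 kN.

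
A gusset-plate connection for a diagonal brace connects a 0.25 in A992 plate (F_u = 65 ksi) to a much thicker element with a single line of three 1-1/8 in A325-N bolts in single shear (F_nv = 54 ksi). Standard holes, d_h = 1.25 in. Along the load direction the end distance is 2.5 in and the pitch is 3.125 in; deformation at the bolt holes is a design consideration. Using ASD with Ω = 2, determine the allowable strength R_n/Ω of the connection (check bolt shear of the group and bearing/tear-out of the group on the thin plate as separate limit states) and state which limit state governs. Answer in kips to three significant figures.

54.8 kips (bearing governs)

Bolt shear: A_b = π·1.125²/4 = 0.994 in²; R_n = 54 × 0.994 × 3 × 1 = 161 kips → 161 / 2 = 80.5 kips.
Bearing (1.2 l_c t F_u ≤ 2.4 d t F_u): upper limit = 2.4·1.125·0.25·65 = 43.87 kips.
  Edge l_c = 2.5 − 1.25/2 = 1.875 → r_n = 36.56 kips; interior l_c = 3.125 − 1.25 = 1.875 → r_n = 36.56 kips.
  R_n,bearing = 1·36.56 + 2·36.56 = 109.7 kips → 109.7 / 2 = 54.8 kips.
Bearing governs: 54.8 kips.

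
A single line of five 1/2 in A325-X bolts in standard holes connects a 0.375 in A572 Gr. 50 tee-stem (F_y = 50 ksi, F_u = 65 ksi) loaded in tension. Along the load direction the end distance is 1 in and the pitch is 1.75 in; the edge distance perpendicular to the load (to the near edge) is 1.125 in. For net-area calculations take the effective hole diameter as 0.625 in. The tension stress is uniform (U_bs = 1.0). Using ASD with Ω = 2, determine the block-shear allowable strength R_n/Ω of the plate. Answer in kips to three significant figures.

47.8 kips

Shear plane L_v = 1 + 4·1.75 = 8 in; A_gv = 8 × 0.375 = 3 in².
A_nv = (8 − 4.5·0.625) × 0.375 = 1.945 in².
A_nt = (1.125 − 0.5·0.625) × 0.375 = 0.3047 in².
0.6 F_u A_nv = 75.87 kips; 0.6 F_y A_gv = 90 kips → shear rupture governs the shear term.
R_n = 75.87 + 1.0 × 65 × 0.3047 = 95.67 kips.
Allowable strength R_n/Ω = 95.67 / 2 = 47.8 kips.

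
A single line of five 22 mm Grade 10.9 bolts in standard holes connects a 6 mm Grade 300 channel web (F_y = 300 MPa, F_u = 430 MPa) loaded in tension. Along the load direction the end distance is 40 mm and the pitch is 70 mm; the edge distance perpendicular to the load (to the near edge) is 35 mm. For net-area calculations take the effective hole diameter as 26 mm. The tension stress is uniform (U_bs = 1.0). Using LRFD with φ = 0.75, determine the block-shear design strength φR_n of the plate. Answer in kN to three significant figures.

278 kN

Shear plane L_v = 40 + 4·70 = 320 mm; A_gv = 320 × 6 = 1920 mm².
A_nv = (320 − 4.5·26) × 6 = 1218 mm².
A_nt = (35 − 0.5·26) × 6 = 132 mm².
0.6 F_u A_nv = 314.2 kN; 0.6 F_y A_gv = 345.6 kN → shear rupture governs the shear term.
R_n = 314.2 + 1.0 × 430 × 132 / 1000 = 371 kN.
Design strength φR_n = 0.75 × 371 = 278 kN.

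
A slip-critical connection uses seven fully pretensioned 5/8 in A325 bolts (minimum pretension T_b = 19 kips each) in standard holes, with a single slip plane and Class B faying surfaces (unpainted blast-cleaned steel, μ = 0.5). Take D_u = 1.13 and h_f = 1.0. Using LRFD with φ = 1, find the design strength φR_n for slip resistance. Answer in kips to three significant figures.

R_n = μ · D_u · h_f · T_b · n_s · n_b = 0.5 × 1.13 × 1.0 × 19 × 1 × 7 = 75.14 kips.
Design strength φR_n = 1 × 75.14 = 75.1 kips.

75.1 kips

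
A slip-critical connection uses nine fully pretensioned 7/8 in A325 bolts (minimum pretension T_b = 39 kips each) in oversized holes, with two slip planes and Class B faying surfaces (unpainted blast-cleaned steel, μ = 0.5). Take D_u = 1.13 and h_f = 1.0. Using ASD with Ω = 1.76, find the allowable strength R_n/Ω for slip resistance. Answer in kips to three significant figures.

R_n = μ · D_u · h_f · T_b · n_s · n_b = 0.5 × 1.13 × 1.0 × 39 × 2 × 9 = 396.6 kips.
Allowable strength R_n/Ω = 396.6 / 1.76 = 225 kips.

225 kips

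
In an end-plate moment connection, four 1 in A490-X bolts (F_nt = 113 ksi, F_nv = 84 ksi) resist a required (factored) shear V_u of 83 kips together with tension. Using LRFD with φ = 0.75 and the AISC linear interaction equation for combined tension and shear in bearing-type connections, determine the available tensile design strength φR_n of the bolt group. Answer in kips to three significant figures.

234 kips

A_b = π·1²/4 = 0.7854 in²; f_rv = 83 / (4 × 0.7854) = 26.42 ksi.
F'_nt = 1.3 F_nt − (F_nt / φF_nv) f_rv = 1.3·113 − (113/(0.75·84))·26.42 = 99.51 ksi, capped at F_nt → F'_nt = 99.51 ksi.
R_n = F'_nt · A_b · n = 99.51 × 0.7854 × 4 = 312.6 kips.
Design strength φR_n = 0.75 × 312.6 = 234 kips.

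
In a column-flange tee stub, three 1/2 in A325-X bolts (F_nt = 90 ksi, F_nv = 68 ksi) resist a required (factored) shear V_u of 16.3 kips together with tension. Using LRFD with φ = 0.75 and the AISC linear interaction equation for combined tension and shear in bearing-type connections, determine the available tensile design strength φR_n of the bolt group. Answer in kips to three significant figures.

30.1 kips

A_b = π·0.5²/4 = 0.1963 in²; f_rv = 16.3 / (3 × 0.1963) = 27.67 ksi.
F'_nt = 1.3 F_nt − (F_nt / φF_nv) f_rv = 1.3·90 − (90/(0.75·68))·27.67 = 68.17 ksi, capped at F_nt → F'_nt = 68.17 ksi.
R_n = F'_nt · A_b · n = 68.17 × 0.1963 × 3 = 40.15 kips.
Design strength φR_n = 0.75 × 40.15 = 30.1 kips.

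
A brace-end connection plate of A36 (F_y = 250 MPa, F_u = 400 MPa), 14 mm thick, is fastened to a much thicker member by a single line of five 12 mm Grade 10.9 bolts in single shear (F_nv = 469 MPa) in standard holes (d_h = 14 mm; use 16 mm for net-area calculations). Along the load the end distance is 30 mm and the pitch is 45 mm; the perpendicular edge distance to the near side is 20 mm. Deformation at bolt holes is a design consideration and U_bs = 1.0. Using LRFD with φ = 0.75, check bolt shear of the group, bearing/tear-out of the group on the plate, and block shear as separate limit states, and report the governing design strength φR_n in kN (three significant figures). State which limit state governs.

Bolt shear: A_b = π·12²/4 = 113.1 mm²; R_n = 469 × 113.1 × 5 × 1 / 1000 = 265.2 kN → 0.75 × 265.2 = 199 kN.
Bearing: edge l_c = 23, r_n = 154.6 kN; interior l_c = 31, r_n = 161.3 kN; R_n = 154.6 + 4·161.3 = 799.7 kN → 600 kN.
Block shear: A_gv = 2940, A_nv = 1932, A_nt = 168 mm²; R_n = min(0.6F_uA_nv, 0.6F_yA_gv) + U_bs·F_u·A_nt = 508.2 kN → 381 kN.
Bolt shear governs: 199 kN.

199 kN (bolt shear governs)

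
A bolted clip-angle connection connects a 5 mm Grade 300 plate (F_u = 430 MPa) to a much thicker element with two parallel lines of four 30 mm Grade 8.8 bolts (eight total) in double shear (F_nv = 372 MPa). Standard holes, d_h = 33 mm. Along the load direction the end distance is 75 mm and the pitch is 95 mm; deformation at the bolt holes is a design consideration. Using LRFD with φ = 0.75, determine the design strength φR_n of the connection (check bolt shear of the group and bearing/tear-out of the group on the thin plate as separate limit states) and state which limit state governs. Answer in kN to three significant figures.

923 kN (bearing governs)

Bolt shear: A_b = π·30²/4 = 706.9 mm²; R_n = 372 × 706.9 × 8 × 2 / 1000 = 4207 kN → 0.75 × 4207 = 3160 kN.
Bearing (1.2 l_c t F_u ≤ 2.4 d t F_u): upper limit = 2.4·30·5·430 / 1000 = 154.8 kN.
  Edge l_c = 75 − 33/2 = 58.5 → r_n = 150.9 kN; interior l_c = 95 − 33 = 62 → r_n = 154.8 kN.
  R_n,bearing = 2·150.9 + 6·154.8 = 1231 kN → 0.75 × 1231 = 923 kN.
Bearing governs: 923 kN.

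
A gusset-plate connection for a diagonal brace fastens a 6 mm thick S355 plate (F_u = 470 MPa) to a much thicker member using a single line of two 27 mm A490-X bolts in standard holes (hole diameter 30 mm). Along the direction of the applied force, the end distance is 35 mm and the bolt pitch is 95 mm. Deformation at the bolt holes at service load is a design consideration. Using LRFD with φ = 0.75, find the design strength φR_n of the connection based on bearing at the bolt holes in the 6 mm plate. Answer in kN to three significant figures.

Per bolt r_n = 1.2 l_c t F_u ≤ 2.4 d t F_u; upper limit = 2.4 × 27 × 6 × 470 / 1000 = 182.7 kN.
Edge bolt: l_c = 35 − 30/2 = 20 mm → 1.2 × 20 × 6 × 470 / 1000 = 67.68 → r_n = 67.68 kN.
Interior bolts: l_c = 95 − 30 = 65 mm → 1.2 × 65 × 6 × 470 / 1000 = 220 → r_n = 182.7 kN.
R_n = 1 × 67.68 + 1 × 182.7 = 250.4 kN.
Design strength φR_n = 0.75 × 250.4 = 188 kN.

188 kN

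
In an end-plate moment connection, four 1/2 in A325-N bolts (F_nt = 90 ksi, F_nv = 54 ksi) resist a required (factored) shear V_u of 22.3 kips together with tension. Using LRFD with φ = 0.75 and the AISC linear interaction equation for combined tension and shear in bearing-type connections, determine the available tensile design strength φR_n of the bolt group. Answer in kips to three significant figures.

A_b = π·0.5²/4 = 0.1963 in²; f_rv = 22.3 / (4 × 0.1963) = 28.39 ksi.
F'_nt = 1.3 F_nt − (F_nt / φF_nv) f_rv = 1.3·90 − (90/(0.75·54))·28.39 = 53.9 ksi, capped at F_nt → F'_nt = 53.9 ksi.
R_n = F'_nt · A_b · n = 53.9 × 0.1963 × 4 = 42.34 kips.
Design strength φR_n = 0.75 × 42.34 = 31.8 kips.

31.8 kips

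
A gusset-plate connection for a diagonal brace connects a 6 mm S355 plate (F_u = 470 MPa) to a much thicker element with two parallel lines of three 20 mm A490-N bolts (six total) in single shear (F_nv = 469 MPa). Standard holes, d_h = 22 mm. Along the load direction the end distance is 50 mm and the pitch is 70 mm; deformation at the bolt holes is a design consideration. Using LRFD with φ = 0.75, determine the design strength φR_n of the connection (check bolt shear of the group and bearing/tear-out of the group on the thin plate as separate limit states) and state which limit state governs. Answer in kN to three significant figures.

Bolt shear: A_b = π·20²/4 = 314.2 mm²; R_n = 469 × 314.2 × 6 × 1 / 1000 = 884 kN → 0.75 × 884 = 663 kN.
Bearing (1.2 l_c t F_u ≤ 2.4 d t F_u): upper limit = 2.4·20·6·470 / 1000 = 135.4 kN.
  Edge l_c = 50 − 22/2 = 39 → r_n = 132 kN; interior l_c = 70 − 22 = 48 → r_n = 135.4 kN.
  R_n,bearing = 2·132 + 4·135.4 = 805.4 kN → 0.75 × 805.4 = 604 kN.
Bearing governs: 604 kN.

604 kN (bearing governs)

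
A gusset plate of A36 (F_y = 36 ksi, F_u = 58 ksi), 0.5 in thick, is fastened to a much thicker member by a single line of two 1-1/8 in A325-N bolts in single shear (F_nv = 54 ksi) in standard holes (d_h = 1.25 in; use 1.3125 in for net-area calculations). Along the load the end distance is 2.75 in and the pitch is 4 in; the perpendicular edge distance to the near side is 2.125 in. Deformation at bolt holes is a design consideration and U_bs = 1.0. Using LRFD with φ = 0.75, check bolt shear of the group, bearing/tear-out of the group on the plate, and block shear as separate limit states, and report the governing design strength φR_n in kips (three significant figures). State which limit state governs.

80.5 kips (bolt shear governs)

Bolt shear: A_b = π·1.125²/4 = 0.994 in²; R_n = 54 × 0.994 × 2 × 1 = 107.4 kips → 0.75 × 107.4 = 80.5 kips.
Bearing: edge l_c = 2.125, r_n = 73.95 kips; interior l_c = 2.75, r_n = 78.3 kips; R_n = 73.95 + 1·78.3 = 152.2 kips → 114 kips.
Block shear: A_gv = 3.375, A_nv = 2.391, A_nt = 0.7344 in²; R_n = min(0.6F_uA_nv, 0.6F_yA_gv) + U_bs·F_u·A_nt = 115.5 kips → 86.6 kips.
Bolt shear governs: 80.5 kips.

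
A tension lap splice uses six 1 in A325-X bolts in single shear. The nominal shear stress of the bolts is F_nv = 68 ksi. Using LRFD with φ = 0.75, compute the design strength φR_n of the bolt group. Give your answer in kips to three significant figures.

240 kips

A_b = π × 1² / 4 = 0.7854 in².
R_n = F_nv · A_b · n · n_s = 68 × 0.7854 × 6 × 1 = 320.4 kips.
Design strength φR_n = 0.75 × 320.4 = 240 kips.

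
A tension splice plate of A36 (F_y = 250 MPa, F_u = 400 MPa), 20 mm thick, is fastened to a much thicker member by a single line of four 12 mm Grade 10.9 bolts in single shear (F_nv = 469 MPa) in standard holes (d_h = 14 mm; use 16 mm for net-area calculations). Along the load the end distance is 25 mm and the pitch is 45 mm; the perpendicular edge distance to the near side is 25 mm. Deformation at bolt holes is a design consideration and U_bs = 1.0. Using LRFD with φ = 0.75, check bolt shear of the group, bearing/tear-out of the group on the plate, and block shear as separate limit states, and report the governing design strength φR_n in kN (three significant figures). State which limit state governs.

159 kN (bolt shear governs)

Bolt shear: A_b = π·12²/4 = 113.1 mm²; R_n = 469 × 113.1 × 4 × 1 / 1000 = 212.2 kN → 0.75 × 212.2 = 159 kN.
Bearing: edge l_c = 18, r_n = 172.8 kN; interior l_c = 31, r_n = 230.4 kN; R_n = 172.8 + 3·230.4 = 864 kN → 648 kN.
Block shear: A_gv = 3200, A_nv = 2080, A_nt = 340 mm²; R_n = min(0.6F_uA_nv, 0.6F_yA_gv) + U_bs·F_u·A_nt = 616 kN → 462 kN.
Bolt shear governs: 159 kN.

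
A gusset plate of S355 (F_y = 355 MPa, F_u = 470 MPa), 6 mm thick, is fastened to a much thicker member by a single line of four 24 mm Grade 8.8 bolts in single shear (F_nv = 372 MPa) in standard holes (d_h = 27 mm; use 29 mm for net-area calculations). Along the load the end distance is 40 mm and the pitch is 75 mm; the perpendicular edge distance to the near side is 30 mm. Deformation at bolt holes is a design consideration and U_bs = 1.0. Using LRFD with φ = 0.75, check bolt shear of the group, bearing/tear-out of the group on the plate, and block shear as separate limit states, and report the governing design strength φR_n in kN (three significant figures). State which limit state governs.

Bolt shear: A_b = π·24²/4 = 452.4 mm²; R_n = 372 × 452.4 × 4 × 1 / 1000 = 673.2 kN → 0.75 × 673.2 = 505 kN.
Bearing: edge l_c = 26.5, r_n = 89.68 kN; interior l_c = 48, r_n = 162.4 kN; R_n = 89.68 + 3·162.4 = 577 kN → 433 kN.
Block shear: A_gv = 1590, A_nv = 981, A_nt = 93 mm²; R_n = min(0.6F_uA_nv, 0.6F_yA_gv) + U_bs·F_u·A_nt = 320.4 kN → 240 kN.
Block shear governs: 240 kN.

240 kN (block shear governs)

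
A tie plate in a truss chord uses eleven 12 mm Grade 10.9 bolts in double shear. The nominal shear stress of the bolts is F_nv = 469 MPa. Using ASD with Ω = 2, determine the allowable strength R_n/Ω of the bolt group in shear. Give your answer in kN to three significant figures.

583 kN

A_b = π × 12² / 4 = 113.1 mm².
R_n = F_nv · A_b · n · n_s = 469 × 113.1 × 11 × 2 / 1000 = 1167 kN.
Allowable strength R_n/Ω = 1167 / 2 = 583 kN.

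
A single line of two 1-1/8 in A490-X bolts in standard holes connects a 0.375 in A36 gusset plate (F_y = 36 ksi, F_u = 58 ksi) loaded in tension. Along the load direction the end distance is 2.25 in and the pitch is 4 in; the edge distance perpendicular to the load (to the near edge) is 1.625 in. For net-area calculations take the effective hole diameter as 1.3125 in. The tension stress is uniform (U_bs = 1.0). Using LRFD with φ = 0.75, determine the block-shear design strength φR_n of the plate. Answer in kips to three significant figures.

Shear plane L_v = 2.25 + 1·4 = 6.25 in; A_gv = 6.25 × 0.375 = 2.344 in².
A_nv = (6.25 − 1.5·1.3125) × 0.375 = 1.605 in².
A_nt = (1.625 − 0.5·1.3125) × 0.375 = 0.3633 in².
0.6 F_u A_nv = 55.87 kips; 0.6 F_y A_gv = 50.62 kips → shear yielding governs the shear term.
R_n = 50.62 + 1.0 × 58 × 0.3633 = 71.7 kips.
Design strength φR_n = 0.75 × 71.7 = 53.8 kips.

53.8 kips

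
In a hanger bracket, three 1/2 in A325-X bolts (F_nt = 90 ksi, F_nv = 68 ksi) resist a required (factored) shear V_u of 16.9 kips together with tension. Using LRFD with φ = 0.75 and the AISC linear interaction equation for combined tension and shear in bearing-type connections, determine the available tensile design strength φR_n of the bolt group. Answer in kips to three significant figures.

A_b = π·0.5²/4 = 0.1963 in²; f_rv = 16.9 / (3 × 0.1963) = 28.69 ksi.
F'_nt = 1.3 F_nt − (F_nt / φF_nv) f_rv = 1.3·90 − (90/(0.75·68))·28.69 = 66.37 ksi, capped at F_nt → F'_nt = 66.37 ksi.
R_n = F'_nt · A_b · n = 66.37 × 0.1963 × 3 = 39.1 kips.
Design strength φR_n = 0.75 × 39.1 = 29.3 kips.

29.3 kips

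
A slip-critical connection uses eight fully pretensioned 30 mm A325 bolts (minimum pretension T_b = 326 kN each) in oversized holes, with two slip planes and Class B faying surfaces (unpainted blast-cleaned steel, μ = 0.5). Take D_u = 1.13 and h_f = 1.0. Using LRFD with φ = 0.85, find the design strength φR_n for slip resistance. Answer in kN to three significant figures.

R_n = μ · D_u · h_f · T_b · n_s · n_b = 0.5 × 1.13 × 1.0 × 326 × 2 × 8 = 2947 kN.
Design strength φR_n = 0.85 × 2947 = 2500 kN.

2500 kN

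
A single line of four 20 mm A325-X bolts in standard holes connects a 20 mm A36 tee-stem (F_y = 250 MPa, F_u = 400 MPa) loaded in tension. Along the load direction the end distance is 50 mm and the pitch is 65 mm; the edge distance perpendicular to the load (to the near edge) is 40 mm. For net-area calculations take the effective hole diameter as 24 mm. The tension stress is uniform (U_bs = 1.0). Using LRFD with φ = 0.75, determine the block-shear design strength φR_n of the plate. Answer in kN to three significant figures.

Shear plane L_v = 50 + 3·65 = 245 mm; A_gv = 245 × 20 = 4900 mm².
A_nv = (245 − 3.5·24) × 20 = 3220 mm².
A_nt = (40 − 0.5·24) × 20 = 560 mm².
0.6 F_u A_nv = 772.8 kN; 0.6 F_y A_gv = 735 kN → shear yielding governs the shear term.
R_n = 735 + 1.0 × 400 × 560 / 1000 = 959 kN.
Design strength φR_n = 0.75 × 959 = 719 kN.

719 kN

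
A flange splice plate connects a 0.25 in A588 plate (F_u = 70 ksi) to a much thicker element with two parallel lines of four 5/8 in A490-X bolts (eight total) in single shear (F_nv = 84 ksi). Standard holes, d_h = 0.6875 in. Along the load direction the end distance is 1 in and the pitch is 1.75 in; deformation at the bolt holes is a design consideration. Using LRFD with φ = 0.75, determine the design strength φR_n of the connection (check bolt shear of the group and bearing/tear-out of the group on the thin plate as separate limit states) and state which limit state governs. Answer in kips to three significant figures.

121 kips (bearing governs)

Bolt shear: A_b = π·0.625²/4 = 0.3068 in²; R_n = 84 × 0.3068 × 8 × 1 = 206.2 kips → 0.75 × 206.2 = 155 kips.
Bearing (1.2 l_c t F_u ≤ 2.4 d t F_u): upper limit = 2.4·0.625·0.25·70 = 26.25 kips.
  Edge l_c = 1 − 0.6875/2 = 0.6562 → r_n = 13.78 kips; interior l_c = 1.75 − 0.6875 = 1.062 → r_n = 22.31 kips.
  R_n,bearing = 2·13.78 + 6·22.31 = 161.4 kips → 0.75 × 161.4 = 121 kips.
Bearing governs: 121 kips.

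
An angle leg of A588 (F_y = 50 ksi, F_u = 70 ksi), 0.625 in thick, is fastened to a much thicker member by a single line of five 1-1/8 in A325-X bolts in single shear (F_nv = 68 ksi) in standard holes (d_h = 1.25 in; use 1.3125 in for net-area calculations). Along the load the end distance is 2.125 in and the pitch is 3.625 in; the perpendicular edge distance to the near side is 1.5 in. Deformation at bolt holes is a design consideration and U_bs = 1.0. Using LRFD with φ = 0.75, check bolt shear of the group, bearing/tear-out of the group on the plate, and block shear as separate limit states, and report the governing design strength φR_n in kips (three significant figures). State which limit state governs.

239 kips (block shear governs)

Bolt shear: A_b = π·1.125²/4 = 0.994 in²; R_n = 68 × 0.994 × 5 × 1 = 338 kips → 0.75 × 338 = 253 kips.
Bearing: edge l_c = 1.5, r_n = 78.75 kips; interior l_c = 2.375, r_n = 118.1 kips; R_n = 78.75 + 4·118.1 = 551.2 kips → 413 kips.
Block shear: A_gv = 10.39, A_nv = 6.699, A_nt = 0.5273 in²; R_n = min(0.6F_uA_nv, 0.6F_yA_gv) + U_bs·F_u·A_nt = 318.3 kips → 239 kips.
Block shear governs: 239 kips.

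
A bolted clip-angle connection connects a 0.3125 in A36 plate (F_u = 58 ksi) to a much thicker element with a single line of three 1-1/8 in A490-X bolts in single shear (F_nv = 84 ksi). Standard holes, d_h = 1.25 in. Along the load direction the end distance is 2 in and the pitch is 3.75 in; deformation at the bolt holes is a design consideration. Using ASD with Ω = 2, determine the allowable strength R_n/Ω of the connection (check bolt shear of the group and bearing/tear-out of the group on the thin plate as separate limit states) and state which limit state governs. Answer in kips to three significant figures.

Bolt shear: A_b = π·1.125²/4 = 0.994 in²; R_n = 84 × 0.994 × 3 × 1 = 250.5 kips → 250.5 / 2 = 125 kips.
Bearing (1.2 l_c t F_u ≤ 2.4 d t F_u): upper limit = 2.4·1.125·0.3125·58 = 48.94 kips.
  Edge l_c = 2 − 1.25/2 = 1.375 → r_n = 29.91 kips; interior l_c = 3.75 − 1.25 = 2.5 → r_n = 48.94 kips.
  R_n,bearing = 1·29.91 + 2·48.94 = 127.8 kips → 127.8 / 2 = 63.9 kips.
Bearing governs: 63.9 kips.

63.9 kips (bearing governs)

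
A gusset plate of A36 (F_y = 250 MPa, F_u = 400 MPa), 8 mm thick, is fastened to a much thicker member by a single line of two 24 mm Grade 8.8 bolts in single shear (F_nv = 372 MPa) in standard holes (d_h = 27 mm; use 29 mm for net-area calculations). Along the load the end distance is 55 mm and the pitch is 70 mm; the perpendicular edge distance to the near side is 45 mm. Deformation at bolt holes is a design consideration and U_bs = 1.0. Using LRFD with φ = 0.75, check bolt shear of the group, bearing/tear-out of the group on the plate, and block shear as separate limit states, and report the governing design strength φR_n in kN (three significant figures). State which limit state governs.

Bolt shear: A_b = π·24²/4 = 452.4 mm²; R_n = 372 × 452.4 × 2 × 1 / 1000 = 336.6 kN → 0.75 × 336.6 = 252 kN.
Bearing: edge l_c = 41.5, r_n = 159.4 kN; interior l_c = 43, r_n = 165.1 kN; R_n = 159.4 + 1·165.1 = 324.5 kN → 243 kN.
Block shear: A_gv = 1000, A_nv = 652, A_nt = 244 mm²; R_n = min(0.6F_uA_nv, 0.6F_yA_gv) + U_bs·F_u·A_nt = 247.6 kN → 186 kN.
Block shear governs: 186 kN.

186 kN (block shear governs)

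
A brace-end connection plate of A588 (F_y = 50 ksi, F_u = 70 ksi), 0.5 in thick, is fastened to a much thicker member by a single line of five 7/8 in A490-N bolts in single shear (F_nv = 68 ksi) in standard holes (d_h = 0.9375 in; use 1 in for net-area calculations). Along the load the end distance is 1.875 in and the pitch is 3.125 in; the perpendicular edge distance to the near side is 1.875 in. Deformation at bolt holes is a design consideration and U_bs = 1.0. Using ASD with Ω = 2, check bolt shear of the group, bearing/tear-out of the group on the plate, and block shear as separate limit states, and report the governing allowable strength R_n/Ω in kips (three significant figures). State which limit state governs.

Bolt shear: A_b = π·0.875²/4 = 0.6013 in²; R_n = 68 × 0.6013 × 5 × 1 = 204.4 kips → 204.4 / 2 = 102 kips.
Bearing: edge l_c = 1.406, r_n = 59.06 kips; interior l_c = 2.188, r_n = 73.5 kips; R_n = 59.06 + 4·73.5 = 353.1 kips → 177 kips.
Block shear: A_gv = 7.188, A_nv = 4.938, A_nt = 0.6875 in²; R_n = min(0.6F_uA_nv, 0.6F_yA_gv) + U_bs·F_u·A_nt = 255.5 kips → 128 kips.
Bolt shear governs: 102 kips.

102 kips (bolt shear governs)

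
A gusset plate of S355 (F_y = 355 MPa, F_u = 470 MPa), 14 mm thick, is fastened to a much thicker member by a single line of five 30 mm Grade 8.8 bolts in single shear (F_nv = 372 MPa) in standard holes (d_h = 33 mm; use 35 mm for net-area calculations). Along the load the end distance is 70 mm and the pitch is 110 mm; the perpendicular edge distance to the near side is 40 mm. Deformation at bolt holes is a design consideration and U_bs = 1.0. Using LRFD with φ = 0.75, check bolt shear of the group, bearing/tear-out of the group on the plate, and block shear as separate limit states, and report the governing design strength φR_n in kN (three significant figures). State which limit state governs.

Bolt shear: A_b = π·30²/4 = 706.9 mm²; R_n = 372 × 706.9 × 5 × 1 / 1000 = 1315 kN → 0.75 × 1315 = 986 kN.
Bearing: edge l_c = 53.5, r_n = 422.4 kN; interior l_c = 77, r_n = 473.8 kN; R_n = 422.4 + 4·473.8 = 2317 kN → 1740 kN.
Block shear: A_gv = 7140, A_nv = 4935, A_nt = 315 mm²; R_n = min(0.6F_uA_nv, 0.6F_yA_gv) + U_bs·F_u·A_nt = 1540 kN → 1150 kN.
Bolt shear governs: 986 kN.

986 kN (bolt shear governs)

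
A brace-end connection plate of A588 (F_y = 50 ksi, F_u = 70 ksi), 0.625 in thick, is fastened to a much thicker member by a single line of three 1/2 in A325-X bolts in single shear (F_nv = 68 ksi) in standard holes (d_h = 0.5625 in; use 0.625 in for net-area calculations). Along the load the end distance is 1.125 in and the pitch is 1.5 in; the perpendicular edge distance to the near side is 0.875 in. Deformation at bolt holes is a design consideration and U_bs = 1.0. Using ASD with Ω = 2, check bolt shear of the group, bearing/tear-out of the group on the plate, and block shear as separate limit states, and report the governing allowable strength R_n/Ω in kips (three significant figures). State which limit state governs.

Bolt shear: A_b = π·0.5²/4 = 0.1963 in²; R_n = 68 × 0.1963 × 3 × 1 = 40.06 kips → 40.06 / 2 = 20 kips.
Bearing: edge l_c = 0.8438, r_n = 44.3 kips; interior l_c = 0.9375, r_n = 49.22 kips; R_n = 44.3 + 2·49.22 = 142.7 kips → 71.4 kips.
Block shear: A_gv = 2.578, A_nv = 1.602, A_nt = 0.3516 in²; R_n = min(0.6F_uA_nv, 0.6F_yA_gv) + U_bs·F_u·A_nt = 91.88 kips → 45.9 kips.
Bolt shear governs: 20 kips.

20 kips (bolt shear governs)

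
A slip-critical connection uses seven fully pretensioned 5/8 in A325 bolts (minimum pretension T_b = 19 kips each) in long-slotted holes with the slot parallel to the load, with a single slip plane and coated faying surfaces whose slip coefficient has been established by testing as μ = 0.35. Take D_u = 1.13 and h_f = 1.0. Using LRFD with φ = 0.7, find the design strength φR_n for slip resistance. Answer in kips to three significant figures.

R_n = μ · D_u · h_f · T_b · n_s · n_b = 0.35 × 1.13 × 1.0 × 19 × 1 × 7 = 52.6 kips.
Design strength φR_n = 0.7 × 52.6 = 36.8 kips.

36.8 kips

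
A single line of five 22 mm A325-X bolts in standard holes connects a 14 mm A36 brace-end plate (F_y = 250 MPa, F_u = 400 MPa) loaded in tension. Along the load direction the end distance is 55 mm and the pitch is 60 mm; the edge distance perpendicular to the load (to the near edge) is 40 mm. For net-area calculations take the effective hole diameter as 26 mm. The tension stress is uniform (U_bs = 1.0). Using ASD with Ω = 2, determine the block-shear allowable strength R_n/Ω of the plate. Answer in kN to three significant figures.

375 kN

Shear plane L_v = 55 + 4·60 = 295 mm; A_gv = 295 × 14 = 4130 mm².
A_nv = (295 − 4.5·26) × 14 = 2492 mm².
A_nt = (40 − 0.5·26) × 14 = 378 mm².
0.6 F_u A_nv = 598.1 kN; 0.6 F_y A_gv = 619.5 kN → shear rupture governs the shear term.
R_n = 598.1 + 1.0 × 400 × 378 / 1000 = 749.3 kN.
Allowable strength R_n/Ω = 749.3 / 2 = 375 kN.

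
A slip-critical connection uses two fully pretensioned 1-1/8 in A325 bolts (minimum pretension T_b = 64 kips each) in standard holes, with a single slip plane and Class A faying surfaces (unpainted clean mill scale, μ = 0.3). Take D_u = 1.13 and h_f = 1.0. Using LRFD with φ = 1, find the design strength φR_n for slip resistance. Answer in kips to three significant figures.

43.4 kips

R_n = μ · D_u · h_f · T_b · n_s · n_b = 0.3 × 1.13 × 1.0 × 64 × 1 × 2 = 43.39 kips.
Design strength φR_n = 1 × 43.39 = 43.4 kips.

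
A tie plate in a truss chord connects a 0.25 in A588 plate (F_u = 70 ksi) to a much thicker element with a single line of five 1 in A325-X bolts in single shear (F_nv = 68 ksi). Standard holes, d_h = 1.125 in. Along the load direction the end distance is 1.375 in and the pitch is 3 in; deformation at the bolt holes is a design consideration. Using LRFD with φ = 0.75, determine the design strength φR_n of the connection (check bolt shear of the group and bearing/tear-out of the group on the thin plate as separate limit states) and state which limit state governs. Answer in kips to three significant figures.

Bolt shear: A_b = π·1²/4 = 0.7854 in²; R_n = 68 × 0.7854 × 5 × 1 = 267 kips → 0.75 × 267 = 200 kips.
Bearing (1.2 l_c t F_u ≤ 2.4 d t F_u): upper limit = 2.4·1·0.25·70 = 42 kips.
  Edge l_c = 1.375 − 1.125/2 = 0.8125 → r_n = 17.06 kips; interior l_c = 3 − 1.125 = 1.875 → r_n = 39.38 kips.
  R_n,bearing = 1·17.06 + 4·39.38 = 174.6 kips → 0.75 × 174.6 = 131 kips.
Bearing governs: 131 kips.

131 kips (bearing governs)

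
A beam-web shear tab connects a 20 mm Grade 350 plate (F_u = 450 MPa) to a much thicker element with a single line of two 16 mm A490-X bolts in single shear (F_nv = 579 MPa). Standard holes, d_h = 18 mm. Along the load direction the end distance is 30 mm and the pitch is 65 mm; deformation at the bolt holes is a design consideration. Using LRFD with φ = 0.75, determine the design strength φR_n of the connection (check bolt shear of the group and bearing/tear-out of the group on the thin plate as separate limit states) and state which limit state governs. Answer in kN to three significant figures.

175 kN (bolt shear governs)

Bolt shear: A_b = π·16²/4 = 201.1 mm²; R_n = 579 × 201.1 × 2 × 1 / 1000 = 232.8 kN → 0.75 × 232.8 = 175 kN.
Bearing (1.2 l_c t F_u ≤ 2.4 d t F_u): upper limit = 2.4·16·20·450 / 1000 = 345.6 kN.
  Edge l_c = 30 − 18/2 = 21 → r_n = 226.8 kN; interior l_c = 65 − 18 = 47 → r_n = 345.6 kN.
  R_n,bearing = 1·226.8 + 1·345.6 = 572.4 kN → 0.75 × 572.4 = 429 kN.
Bolt shear governs: 175 kN.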